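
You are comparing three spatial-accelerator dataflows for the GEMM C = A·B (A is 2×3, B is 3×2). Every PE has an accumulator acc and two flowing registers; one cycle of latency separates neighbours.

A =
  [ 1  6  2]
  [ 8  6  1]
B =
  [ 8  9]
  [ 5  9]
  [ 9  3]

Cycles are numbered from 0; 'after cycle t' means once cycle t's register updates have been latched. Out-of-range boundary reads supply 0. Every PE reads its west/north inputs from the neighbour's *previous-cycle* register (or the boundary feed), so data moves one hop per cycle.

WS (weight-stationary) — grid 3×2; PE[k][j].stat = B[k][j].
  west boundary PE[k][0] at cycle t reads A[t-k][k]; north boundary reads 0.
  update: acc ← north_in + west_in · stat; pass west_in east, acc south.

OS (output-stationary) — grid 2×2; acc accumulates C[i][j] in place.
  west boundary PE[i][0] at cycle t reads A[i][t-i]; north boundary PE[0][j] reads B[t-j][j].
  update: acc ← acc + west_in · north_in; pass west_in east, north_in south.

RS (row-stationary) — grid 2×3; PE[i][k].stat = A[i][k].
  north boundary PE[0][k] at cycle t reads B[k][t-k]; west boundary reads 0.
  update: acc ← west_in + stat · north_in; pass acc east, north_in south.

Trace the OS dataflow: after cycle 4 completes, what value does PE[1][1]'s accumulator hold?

Tracing OS — 2×2 array, target PE[1][1]:
  0: (0,1).acc=0  regs=<0,0>
  0: (1,0).acc=0  regs=<0,0>
  0: (1,1).acc=0  regs=<0,0>
  1: (0,1).acc=9  regs=<1,9>
  1: (1,0).acc=64  regs=<8,8>
  1: (1,1).acc=0  regs=<0,0>
  2: (0,1).acc=63  regs=<6,9>
  2: (1,0).acc=94  regs=<6,5>
  2: (1,1).acc=72  regs=<8,9>
  3: (0,1).acc=69  regs=<2,3>
  3: (1,0).acc=103  regs=<1,9>
  3: (1,1).acc=126  regs=<6,9>
  4: (0,1).acc=69  regs=<0,0>
  4: (1,0).acc=103  regs=<0,0>
  4: (1,1).acc=129  regs=<1,3>

PE[1][1].acc = 129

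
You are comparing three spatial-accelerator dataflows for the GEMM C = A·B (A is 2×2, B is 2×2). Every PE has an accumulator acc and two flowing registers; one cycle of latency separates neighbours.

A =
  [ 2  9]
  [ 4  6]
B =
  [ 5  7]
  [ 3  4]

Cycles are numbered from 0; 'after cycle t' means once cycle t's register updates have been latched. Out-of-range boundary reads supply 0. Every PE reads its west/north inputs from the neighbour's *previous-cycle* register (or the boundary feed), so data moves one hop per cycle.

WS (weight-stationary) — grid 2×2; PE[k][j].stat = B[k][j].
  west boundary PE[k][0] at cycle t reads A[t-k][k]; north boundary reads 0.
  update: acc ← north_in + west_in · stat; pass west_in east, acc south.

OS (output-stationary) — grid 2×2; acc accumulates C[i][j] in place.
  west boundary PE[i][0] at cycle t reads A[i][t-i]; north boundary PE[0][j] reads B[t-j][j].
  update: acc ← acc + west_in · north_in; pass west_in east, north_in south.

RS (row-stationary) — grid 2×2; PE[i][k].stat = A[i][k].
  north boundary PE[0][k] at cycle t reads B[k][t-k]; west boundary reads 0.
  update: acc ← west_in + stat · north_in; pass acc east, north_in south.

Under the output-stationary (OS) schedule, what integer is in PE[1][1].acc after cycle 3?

OS (2×2). Following PE[1][1] plus its west/north inputs:
  0: (0,1).acc=0  regs=<0,0>
  0: (1,0).acc=0  regs=<0,0>
  0: (1,1).acc=0  regs=<0,0>
  1: (0,1).acc=14  regs=<2,7>
  1: (1,0).acc=20  regs=<4,5>
  1: (1,1).acc=0  regs=<0,0>
  2: (0,1).acc=50  regs=<9,4>
  2: (1,0).acc=38  regs=<6,3>
  2: (1,1).acc=28  regs=<4,7>
  3: (0,1).acc=50  regs=<0,0>
  3: (1,0).acc=38  regs=<0,0>
  3: (1,1).acc=52  regs=<6,4>

PE[1][1].acc = 52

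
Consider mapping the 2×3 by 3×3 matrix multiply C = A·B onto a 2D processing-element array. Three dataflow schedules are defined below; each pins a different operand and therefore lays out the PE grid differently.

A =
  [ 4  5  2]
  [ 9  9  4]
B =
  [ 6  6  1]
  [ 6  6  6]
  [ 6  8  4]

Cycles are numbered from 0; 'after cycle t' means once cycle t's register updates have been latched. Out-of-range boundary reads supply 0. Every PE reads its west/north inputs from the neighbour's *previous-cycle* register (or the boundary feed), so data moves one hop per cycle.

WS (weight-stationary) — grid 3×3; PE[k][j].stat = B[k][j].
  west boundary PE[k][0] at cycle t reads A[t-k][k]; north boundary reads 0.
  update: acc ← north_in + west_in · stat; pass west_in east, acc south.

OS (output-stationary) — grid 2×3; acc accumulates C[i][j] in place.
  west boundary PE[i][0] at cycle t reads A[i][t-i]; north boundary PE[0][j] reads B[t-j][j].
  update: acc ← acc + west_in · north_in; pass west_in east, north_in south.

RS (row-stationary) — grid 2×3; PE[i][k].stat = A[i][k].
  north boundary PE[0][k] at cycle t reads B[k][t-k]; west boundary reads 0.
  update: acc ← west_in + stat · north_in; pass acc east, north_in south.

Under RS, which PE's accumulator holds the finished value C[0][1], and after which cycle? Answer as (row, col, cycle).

(row, col, cycle) = (0, 2, 3)

RS: C[0][1] accumulates in PE[0][2]:
  cycle 0: PE[0][2] → acc 0, east 0, south 0
  cycle 1: PE[0][2] → acc 0, east 0, south 0
  cycle 2: PE[0][2] → acc 66, east 66, south 6
  cycle 3: PE[0][2] → acc 70, east 70, south 8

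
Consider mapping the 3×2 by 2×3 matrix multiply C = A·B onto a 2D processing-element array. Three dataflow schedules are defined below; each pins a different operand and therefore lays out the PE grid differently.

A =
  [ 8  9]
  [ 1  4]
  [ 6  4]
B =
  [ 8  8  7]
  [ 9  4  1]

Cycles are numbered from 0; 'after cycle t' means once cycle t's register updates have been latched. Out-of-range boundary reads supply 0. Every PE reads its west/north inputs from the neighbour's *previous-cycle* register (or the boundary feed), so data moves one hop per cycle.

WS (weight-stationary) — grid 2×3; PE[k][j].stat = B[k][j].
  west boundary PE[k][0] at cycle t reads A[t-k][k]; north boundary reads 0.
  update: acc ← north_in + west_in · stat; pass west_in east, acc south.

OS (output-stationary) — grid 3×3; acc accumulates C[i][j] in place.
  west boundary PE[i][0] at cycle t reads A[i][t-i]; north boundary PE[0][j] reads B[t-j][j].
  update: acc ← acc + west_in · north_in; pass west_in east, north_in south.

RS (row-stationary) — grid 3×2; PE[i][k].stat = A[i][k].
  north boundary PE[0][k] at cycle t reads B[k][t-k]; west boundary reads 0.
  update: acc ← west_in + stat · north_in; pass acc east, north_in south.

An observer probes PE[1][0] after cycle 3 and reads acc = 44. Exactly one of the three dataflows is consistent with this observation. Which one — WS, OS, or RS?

Under WS (2×3), PE[1][0]:
  [0] (1,0) acc=0 (h:0 v:0)
  [1] (1,0) acc=145 (h:9 v:145)
  [2] (1,0) acc=44 (h:4 v:44)
  [3] (1,0) acc=84 (h:4 v:84)
Under OS (3×3), PE[1][0]:
  [0] (1,0) acc=0 (h:0 v:0)
  [1] (1,0) acc=8 (h:1 v:8)
  [2] (1,0) acc=44 (h:4 v:9)
  [3] (1,0) acc=44 (h:0 v:0)
Under RS (3×2), PE[1][0]:
  [0] (1,0) acc=0 (h:0 v:0)
  [1] (1,0) acc=8 (h:8 v:8)
  [2] (1,0) acc=8 (h:8 v:8)
  [3] (1,0) acc=7 (h:7 v:7)

dataflow = OS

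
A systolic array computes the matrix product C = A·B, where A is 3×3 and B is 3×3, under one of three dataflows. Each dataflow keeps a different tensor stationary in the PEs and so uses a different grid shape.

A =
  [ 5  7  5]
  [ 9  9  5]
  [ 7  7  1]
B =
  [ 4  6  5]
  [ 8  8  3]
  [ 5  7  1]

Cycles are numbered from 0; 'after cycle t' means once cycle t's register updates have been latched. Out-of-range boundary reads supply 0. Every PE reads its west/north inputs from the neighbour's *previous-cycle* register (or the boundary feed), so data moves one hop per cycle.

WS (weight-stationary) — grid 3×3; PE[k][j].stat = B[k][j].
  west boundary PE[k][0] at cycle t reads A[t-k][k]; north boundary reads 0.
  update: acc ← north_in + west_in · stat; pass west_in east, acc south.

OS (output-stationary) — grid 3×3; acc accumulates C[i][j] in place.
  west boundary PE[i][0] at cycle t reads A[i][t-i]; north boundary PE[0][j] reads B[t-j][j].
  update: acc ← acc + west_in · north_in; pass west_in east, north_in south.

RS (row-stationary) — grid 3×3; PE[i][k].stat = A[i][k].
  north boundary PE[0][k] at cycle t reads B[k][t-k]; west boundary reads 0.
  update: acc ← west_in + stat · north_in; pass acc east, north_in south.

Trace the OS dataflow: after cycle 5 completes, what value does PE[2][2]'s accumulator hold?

OS on a 3×3 grid — tracing PE[2][2] and its feeders:
  after 0 — PE[1][2] acc=0, pass-E 0, pass-S 0
  after 0 — PE[2][1] acc=0, pass-E 0, pass-S 0
  after 0 — PE[2][2] acc=0, pass-E 0, pass-S 0
  after 1 — PE[1][2] acc=0, pass-E 0, pass-S 0
  after 1 — PE[2][1] acc=0, pass-E 0, pass-S 0
  after 1 — PE[2][2] acc=0, pass-E 0, pass-S 0
  after 2 — PE[1][2] acc=0, pass-E 0, pass-S 0
  after 2 — PE[2][1] acc=0, pass-E 0, pass-S 0
  after 2 — PE[2][2] acc=0, pass-E 0, pass-S 0
  after 3 — PE[1][2] acc=45, pass-E 9, pass-S 5
  after 3 — PE[2][1] acc=42, pass-E 7, pass-S 6
  after 3 — PE[2][2] acc=0, pass-E 0, pass-S 0
  after 4 — PE[1][2] acc=72, pass-E 9, pass-S 3
  after 4 — PE[2][1] acc=98, pass-E 7, pass-S 8
  after 4 — PE[2][2] acc=35, pass-E 7, pass-S 5
  after 5 — PE[1][2] acc=77, pass-E 5, pass-S 1
  after 5 — PE[2][1] acc=105, pass-E 1, pass-S 7
  after 5 — PE[2][2] acc=56, pass-E 7, pass-S 3

PE[2][2].acc = 56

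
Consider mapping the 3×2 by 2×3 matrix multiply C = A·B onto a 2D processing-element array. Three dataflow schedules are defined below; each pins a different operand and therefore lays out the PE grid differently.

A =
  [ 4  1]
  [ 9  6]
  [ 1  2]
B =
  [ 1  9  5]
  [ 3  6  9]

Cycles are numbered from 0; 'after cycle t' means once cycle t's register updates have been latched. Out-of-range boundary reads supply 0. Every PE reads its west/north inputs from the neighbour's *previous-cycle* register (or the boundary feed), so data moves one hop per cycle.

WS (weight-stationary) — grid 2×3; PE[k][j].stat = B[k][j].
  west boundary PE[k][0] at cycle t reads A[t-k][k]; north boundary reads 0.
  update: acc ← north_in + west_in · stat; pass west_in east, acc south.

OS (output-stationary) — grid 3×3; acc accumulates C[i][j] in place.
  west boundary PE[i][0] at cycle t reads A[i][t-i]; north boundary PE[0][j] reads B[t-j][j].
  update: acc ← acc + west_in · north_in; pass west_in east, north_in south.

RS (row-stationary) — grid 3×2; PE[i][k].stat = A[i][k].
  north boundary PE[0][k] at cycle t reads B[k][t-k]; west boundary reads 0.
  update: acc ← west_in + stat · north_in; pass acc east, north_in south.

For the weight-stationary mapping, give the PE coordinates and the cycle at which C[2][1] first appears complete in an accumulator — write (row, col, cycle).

(row, col, cycle) = (1, 1, 4)

WS: C[2][1] accumulates in PE[1][1]:
  @0  [1,1]  acc 0  |  →0  ↓0
  @1  [1,1]  acc 0  |  →0  ↓0
  @2  [1,1]  acc 42  |  →1  ↓42
  @3  [1,1]  acc 117  |  →6  ↓117
  @4  [1,1]  acc 21  |  →2  ↓21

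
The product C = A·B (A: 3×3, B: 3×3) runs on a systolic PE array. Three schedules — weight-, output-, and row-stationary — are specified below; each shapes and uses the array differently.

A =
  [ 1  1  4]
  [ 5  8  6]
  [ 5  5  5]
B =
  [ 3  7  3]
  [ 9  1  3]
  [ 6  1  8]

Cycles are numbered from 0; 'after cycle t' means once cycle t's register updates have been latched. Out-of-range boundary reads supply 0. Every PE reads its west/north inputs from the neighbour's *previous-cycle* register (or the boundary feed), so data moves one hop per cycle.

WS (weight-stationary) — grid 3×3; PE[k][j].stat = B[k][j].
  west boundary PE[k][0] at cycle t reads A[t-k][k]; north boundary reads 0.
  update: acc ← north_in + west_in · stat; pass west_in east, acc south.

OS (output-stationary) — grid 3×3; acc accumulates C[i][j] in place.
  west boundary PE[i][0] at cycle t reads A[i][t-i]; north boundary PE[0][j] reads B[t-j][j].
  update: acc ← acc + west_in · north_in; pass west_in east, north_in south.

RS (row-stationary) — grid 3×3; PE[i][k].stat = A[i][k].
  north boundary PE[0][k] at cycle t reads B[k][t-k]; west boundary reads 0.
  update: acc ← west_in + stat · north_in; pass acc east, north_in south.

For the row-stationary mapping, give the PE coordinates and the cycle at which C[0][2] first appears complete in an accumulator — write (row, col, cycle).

(row, col, cycle) = (0, 2, 4)

Under RS, C[0][2] lands at PE[0][2]:
  c0 r0c2: 0 / 0 / 0
  c1 r0c2: 0 / 0 / 0
  c2 r0c2: 36 / 36 / 6
  c3 r0c2: 12 / 12 / 1
  c4 r0c2: 38 / 38 / 8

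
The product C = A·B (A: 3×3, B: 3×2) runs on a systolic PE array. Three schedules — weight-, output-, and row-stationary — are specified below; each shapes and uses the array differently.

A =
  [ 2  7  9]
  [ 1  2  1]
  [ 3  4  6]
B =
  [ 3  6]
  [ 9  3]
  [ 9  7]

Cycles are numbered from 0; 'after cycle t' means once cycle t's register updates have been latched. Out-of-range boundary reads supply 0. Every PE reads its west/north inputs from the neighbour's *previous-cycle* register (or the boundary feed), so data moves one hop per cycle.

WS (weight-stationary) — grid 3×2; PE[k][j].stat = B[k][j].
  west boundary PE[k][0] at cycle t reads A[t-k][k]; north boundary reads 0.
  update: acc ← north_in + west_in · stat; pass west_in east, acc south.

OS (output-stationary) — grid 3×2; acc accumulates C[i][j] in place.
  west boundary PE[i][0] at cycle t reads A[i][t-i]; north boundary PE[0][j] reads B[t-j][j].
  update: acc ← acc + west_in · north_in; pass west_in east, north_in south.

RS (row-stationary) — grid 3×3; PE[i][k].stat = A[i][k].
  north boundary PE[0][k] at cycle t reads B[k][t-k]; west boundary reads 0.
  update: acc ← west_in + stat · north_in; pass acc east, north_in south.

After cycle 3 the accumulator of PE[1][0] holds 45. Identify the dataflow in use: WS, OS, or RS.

dataflow = WS

— WS: 3×2; PE[1][0] trace:
  c0 r1c0: 0 / 0 / 0
  c1 r1c0: 69 / 7 / 69
  c2 r1c0: 21 / 2 / 21
  c3 r1c0: 45 / 4 / 45
— OS: 3×2; PE[1][0] trace:
  c0 r1c0: 0 / 0 / 0
  c1 r1c0: 3 / 1 / 3
  c2 r1c0: 21 / 2 / 9
  c3 r1c0: 30 / 1 / 9
— RS: 3×3; PE[1][0] trace:
  c0 r1c0: 0 / 0 / 0
  c1 r1c0: 3 / 3 / 3
  c2 r1c0: 6 / 6 / 6
  c3 r1c0: 0 / 0 / 0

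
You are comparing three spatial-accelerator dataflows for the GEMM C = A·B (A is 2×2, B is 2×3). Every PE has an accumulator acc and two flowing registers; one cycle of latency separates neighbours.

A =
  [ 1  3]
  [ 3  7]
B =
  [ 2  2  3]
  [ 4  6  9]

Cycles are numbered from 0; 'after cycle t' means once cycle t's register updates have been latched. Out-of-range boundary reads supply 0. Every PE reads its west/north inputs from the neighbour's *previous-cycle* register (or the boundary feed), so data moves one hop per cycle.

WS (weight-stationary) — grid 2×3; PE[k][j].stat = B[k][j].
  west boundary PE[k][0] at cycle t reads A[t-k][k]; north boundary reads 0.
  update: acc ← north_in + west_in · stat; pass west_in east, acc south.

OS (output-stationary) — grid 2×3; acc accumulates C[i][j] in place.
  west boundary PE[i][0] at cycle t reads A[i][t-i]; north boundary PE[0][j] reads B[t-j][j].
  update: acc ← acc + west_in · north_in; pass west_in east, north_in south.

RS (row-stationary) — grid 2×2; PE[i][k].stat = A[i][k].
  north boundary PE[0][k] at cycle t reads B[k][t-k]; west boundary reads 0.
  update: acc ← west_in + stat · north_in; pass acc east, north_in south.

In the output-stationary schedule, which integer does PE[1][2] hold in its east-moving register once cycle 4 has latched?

OS (2×3). Following PE[1][2] plus its west/north inputs:
  after 0 — PE[0][2] acc=0, pass-E 0, pass-S 0
  after 0 — PE[1][1] acc=0, pass-E 0, pass-S 0
  after 0 — PE[1][2] acc=0, pass-E 0, pass-S 0
  after 1 — PE[0][2] acc=0, pass-E 0, pass-S 0
  after 1 — PE[1][1] acc=0, pass-E 0, pass-S 0
  after 1 — PE[1][2] acc=0, pass-E 0, pass-S 0
  after 2 — PE[0][2] acc=3, pass-E 1, pass-S 3
  after 2 — PE[1][1] acc=6, pass-E 3, pass-S 2
  after 2 — PE[1][2] acc=0, pass-E 0, pass-S 0
  after 3 — PE[0][2] acc=30, pass-E 3, pass-S 9
  after 3 — PE[1][1] acc=48, pass-E 7, pass-S 6
  after 3 — PE[1][2] acc=9, pass-E 3, pass-S 3
  after 4 — PE[0][2] acc=30, pass-E 0, pass-S 0
  after 4 — PE[1][1] acc=48, pass-E 0, pass-S 0
  after 4 — PE[1][2] acc=72, pass-E 7, pass-S 9

register = 7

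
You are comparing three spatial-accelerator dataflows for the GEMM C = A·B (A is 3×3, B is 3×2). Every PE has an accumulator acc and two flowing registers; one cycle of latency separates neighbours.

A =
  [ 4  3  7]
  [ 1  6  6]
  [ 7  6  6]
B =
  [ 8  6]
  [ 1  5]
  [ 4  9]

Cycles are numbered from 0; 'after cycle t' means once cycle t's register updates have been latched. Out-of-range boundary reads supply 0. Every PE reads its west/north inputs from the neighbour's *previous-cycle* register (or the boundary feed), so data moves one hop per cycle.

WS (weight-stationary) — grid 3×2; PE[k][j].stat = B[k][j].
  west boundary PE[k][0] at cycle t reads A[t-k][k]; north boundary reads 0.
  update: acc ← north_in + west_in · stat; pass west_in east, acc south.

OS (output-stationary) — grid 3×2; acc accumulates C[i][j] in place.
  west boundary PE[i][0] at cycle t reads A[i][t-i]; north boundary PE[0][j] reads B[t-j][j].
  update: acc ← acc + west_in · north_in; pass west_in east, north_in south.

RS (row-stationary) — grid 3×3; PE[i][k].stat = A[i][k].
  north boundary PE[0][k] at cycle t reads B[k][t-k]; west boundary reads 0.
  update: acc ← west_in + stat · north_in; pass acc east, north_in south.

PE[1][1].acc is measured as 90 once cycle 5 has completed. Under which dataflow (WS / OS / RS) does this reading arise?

— WS: 3×2; PE[1][1] trace:
  [0] (1,1) acc=0 (h:0 v:0)
  [1] (1,1) acc=0 (h:0 v:0)
  [2] (1,1) acc=39 (h:3 v:39)
  [3] (1,1) acc=36 (h:6 v:36)
  [4] (1,1) acc=72 (h:6 v:72)
  [5] (1,1) acc=0 (h:0 v:0)
— OS: 3×2; PE[1][1] trace:
  [0] (1,1) acc=0 (h:0 v:0)
  [1] (1,1) acc=0 (h:0 v:0)
  [2] (1,1) acc=6 (h:1 v:6)
  [3] (1,1) acc=36 (h:6 v:5)
  [4] (1,1) acc=90 (h:6 v:9)
  [5] (1,1) acc=90 (h:0 v:0)
— RS: 3×3; PE[1][1] trace:
  [0] (1,1) acc=0 (h:0 v:0)
  [1] (1,1) acc=0 (h:0 v:0)
  [2] (1,1) acc=14 (h:14 v:1)
  [3] (1,1) acc=36 (h:36 v:5)
  [4] (1,1) acc=0 (h:0 v:0)
  [5] (1,1) acc=0 (h:0 v:0)

dataflow = OS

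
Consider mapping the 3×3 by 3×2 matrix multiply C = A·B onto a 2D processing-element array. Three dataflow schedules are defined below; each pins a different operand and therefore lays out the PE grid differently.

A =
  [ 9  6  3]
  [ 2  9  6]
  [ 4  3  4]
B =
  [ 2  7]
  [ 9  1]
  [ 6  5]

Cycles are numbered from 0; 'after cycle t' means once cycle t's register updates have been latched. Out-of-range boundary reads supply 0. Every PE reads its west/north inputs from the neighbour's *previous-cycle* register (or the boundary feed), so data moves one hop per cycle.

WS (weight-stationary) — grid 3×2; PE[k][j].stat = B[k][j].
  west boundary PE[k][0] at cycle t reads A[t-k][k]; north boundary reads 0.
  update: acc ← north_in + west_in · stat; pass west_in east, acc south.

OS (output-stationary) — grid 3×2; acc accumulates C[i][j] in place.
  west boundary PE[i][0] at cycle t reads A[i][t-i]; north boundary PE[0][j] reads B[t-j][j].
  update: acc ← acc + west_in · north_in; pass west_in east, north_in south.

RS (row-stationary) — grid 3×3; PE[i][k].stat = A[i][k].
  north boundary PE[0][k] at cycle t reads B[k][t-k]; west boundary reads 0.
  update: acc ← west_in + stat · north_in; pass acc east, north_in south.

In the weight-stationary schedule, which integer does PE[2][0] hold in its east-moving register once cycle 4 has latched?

register = 4

WS 3×2: PE[2][0] cycle-by-cycle (with neighbour feeds):
  [0] (1,0) acc=0 (h:0 v:0)
  [0] (2,0) acc=0 (h:0 v:0)
  [1] (1,0) acc=72 (h:6 v:72)
  [1] (2,0) acc=0 (h:0 v:0)
  [2] (1,0) acc=85 (h:9 v:85)
  [2] (2,0) acc=90 (h:3 v:90)
  [3] (1,0) acc=35 (h:3 v:35)
  [3] (2,0) acc=121 (h:6 v:121)
  [4] (1,0) acc=0 (h:0 v:0)
  [4] (2,0) acc=59 (h:4 v:59)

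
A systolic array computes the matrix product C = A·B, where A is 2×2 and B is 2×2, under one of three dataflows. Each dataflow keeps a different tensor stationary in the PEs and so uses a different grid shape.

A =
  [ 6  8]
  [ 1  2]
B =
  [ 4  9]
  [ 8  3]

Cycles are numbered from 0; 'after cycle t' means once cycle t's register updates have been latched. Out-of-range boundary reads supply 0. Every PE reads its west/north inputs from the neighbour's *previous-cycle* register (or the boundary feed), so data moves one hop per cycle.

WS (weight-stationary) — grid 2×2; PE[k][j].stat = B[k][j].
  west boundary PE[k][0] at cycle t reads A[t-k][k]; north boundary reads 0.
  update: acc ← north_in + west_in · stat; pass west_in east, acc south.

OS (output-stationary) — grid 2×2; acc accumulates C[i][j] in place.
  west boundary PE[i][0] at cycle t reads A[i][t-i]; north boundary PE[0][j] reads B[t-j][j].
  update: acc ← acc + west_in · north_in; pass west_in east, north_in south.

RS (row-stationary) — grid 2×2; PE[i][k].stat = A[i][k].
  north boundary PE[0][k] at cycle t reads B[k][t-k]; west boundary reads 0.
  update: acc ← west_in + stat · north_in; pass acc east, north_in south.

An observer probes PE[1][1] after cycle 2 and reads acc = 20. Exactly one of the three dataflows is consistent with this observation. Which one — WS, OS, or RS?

WS (2×2 grid), PE[1][1]:
  cycle 0: PE[1][1] → acc 0, east 0, south 0
  cycle 1: PE[1][1] → acc 0, east 0, south 0
  cycle 2: PE[1][1] → acc 78, east 8, south 78
OS (2×2 grid), PE[1][1]:
  cycle 0: PE[1][1] → acc 0, east 0, south 0
  cycle 1: PE[1][1] → acc 0, east 0, south 0
  cycle 2: PE[1][1] → acc 9, east 1, south 9
RS (2×2 grid), PE[1][1]:
  cycle 0: PE[1][1] → acc 0, east 0, south 0
  cycle 1: PE[1][1] → acc 0, east 0, south 0
  cycle 2: PE[1][1] → acc 20, east 20, south 8

dataflow = RS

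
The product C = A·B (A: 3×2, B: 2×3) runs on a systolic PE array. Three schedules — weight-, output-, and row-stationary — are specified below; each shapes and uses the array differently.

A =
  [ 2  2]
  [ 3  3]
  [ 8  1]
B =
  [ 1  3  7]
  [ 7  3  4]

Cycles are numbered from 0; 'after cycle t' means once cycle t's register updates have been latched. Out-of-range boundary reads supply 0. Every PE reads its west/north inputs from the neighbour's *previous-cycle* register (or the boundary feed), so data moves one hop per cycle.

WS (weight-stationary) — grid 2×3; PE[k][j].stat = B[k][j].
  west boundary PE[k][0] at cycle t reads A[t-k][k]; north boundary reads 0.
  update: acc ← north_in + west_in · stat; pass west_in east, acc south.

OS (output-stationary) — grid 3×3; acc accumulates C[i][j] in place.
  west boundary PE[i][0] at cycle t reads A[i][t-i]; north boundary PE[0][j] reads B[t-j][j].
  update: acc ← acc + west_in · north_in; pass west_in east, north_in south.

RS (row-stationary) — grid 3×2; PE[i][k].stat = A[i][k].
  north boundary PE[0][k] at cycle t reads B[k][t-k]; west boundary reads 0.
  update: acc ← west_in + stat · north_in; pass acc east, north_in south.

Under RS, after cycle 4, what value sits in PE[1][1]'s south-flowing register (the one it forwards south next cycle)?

register = 4

RS on a 3×2 grid — tracing PE[1][1] and its feeders:
  c0 r0c1: 0 / 0 / 0
  c0 r1c0: 0 / 0 / 0
  c0 r1c1: 0 / 0 / 0
  c1 r0c1: 16 / 16 / 7
  c1 r1c0: 3 / 3 / 1
  c1 r1c1: 0 / 0 / 0
  c2 r0c1: 12 / 12 / 3
  c2 r1c0: 9 / 9 / 3
  c2 r1c1: 24 / 24 / 7
  c3 r0c1: 22 / 22 / 4
  c3 r1c0: 21 / 21 / 7
  c3 r1c1: 18 / 18 / 3
  c4 r0c1: 0 / 0 / 0
  c4 r1c0: 0 / 0 / 0
  c4 r1c1: 33 / 33 / 4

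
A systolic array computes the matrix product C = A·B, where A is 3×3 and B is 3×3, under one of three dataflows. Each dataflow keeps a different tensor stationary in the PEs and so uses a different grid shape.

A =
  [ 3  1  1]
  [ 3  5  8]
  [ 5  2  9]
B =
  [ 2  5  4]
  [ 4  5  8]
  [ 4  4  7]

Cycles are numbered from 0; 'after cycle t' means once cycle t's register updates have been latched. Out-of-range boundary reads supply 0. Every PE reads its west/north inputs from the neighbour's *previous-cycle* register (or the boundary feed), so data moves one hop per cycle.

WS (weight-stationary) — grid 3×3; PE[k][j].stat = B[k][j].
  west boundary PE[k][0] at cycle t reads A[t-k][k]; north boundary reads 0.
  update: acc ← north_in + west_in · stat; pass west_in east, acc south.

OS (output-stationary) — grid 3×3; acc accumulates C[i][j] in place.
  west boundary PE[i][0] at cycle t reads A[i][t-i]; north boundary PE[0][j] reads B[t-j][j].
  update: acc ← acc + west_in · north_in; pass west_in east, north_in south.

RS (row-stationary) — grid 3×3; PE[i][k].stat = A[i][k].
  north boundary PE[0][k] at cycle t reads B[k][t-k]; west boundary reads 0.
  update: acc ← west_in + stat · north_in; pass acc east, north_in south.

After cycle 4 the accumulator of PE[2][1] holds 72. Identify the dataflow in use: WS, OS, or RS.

dataflow = WS

WS [3×3] PE[2][1] across cycles:
  cycle 0: PE[2][1] → acc 0, east 0, south 0
  cycle 1: PE[2][1] → acc 0, east 0, south 0
  cycle 2: PE[2][1] → acc 0, east 0, south 0
  cycle 3: PE[2][1] → acc 24, east 1, south 24
  cycle 4: PE[2][1] → acc 72, east 8, south 72
OS [3×3] PE[2][1] across cycles:
  cycle 0: PE[2][1] → acc 0, east 0, south 0
  cycle 1: PE[2][1] → acc 0, east 0, south 0
  cycle 2: PE[2][1] → acc 0, east 0, south 0
  cycle 3: PE[2][1] → acc 25, east 5, south 5
  cycle 4: PE[2][1] → acc 35, east 2, south 5
RS [3×3] PE[2][1] across cycles:
  cycle 0: PE[2][1] → acc 0, east 0, south 0
  cycle 1: PE[2][1] → acc 0, east 0, south 0
  cycle 2: PE[2][1] → acc 0, east 0, south 0
  cycle 3: PE[2][1] → acc 18, east 18, south 4
  cycle 4: PE[2][1] → acc 35, east 35, south 5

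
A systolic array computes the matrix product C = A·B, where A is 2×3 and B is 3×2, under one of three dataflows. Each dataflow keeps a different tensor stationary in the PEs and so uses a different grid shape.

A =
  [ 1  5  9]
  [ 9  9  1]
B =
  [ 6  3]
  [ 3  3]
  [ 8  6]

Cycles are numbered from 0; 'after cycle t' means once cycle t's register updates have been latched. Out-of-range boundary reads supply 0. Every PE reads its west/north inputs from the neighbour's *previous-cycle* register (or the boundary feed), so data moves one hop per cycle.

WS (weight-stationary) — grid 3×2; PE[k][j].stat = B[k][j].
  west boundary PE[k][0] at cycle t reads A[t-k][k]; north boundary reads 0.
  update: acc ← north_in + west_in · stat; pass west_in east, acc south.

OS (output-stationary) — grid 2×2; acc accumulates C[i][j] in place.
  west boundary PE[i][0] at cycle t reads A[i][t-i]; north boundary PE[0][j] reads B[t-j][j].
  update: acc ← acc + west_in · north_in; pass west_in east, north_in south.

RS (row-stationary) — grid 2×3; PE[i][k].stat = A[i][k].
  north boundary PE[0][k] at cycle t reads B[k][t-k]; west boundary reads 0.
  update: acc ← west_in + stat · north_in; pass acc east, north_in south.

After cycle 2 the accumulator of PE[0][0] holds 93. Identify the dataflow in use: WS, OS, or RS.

Under WS (3×2), PE[0][0]:
  c0 r0c0: 6 / 1 / 6
  c1 r0c0: 54 / 9 / 54
  c2 r0c0: 0 / 0 / 0
Under OS (2×2), PE[0][0]:
  c0 r0c0: 6 / 1 / 6
  c1 r0c0: 21 / 5 / 3
  c2 r0c0: 93 / 9 / 8
Under RS (2×3), PE[0][0]:
  c0 r0c0: 6 / 6 / 6
  c1 r0c0: 3 / 3 / 3
  c2 r0c0: 0 / 0 / 0

dataflow = OS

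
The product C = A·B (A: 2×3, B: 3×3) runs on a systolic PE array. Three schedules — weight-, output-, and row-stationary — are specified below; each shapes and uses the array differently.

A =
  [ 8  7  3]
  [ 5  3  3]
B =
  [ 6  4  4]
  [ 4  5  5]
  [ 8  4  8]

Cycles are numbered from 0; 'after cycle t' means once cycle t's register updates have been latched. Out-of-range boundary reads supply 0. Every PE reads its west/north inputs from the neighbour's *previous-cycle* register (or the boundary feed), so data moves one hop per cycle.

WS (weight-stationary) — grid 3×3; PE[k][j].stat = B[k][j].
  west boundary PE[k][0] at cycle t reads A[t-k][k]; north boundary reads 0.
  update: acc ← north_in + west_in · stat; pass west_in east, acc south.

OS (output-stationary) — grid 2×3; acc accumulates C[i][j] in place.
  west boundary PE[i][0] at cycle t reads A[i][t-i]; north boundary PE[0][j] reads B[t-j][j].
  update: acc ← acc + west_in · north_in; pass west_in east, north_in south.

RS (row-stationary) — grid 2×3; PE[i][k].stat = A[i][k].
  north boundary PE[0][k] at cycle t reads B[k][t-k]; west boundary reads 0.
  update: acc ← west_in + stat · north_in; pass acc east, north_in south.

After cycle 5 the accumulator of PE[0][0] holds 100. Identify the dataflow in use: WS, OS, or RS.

dataflow = OS

WS (3×3 grid), PE[0][0]:
  t=0 PE[0][0]: acc=48 h=8 v=48
  t=1 PE[0][0]: acc=30 h=5 v=30
  t=2 PE[0][0]: acc=0 h=0 v=0
  t=3 PE[0][0]: acc=0 h=0 v=0
  t=4 PE[0][0]: acc=0 h=0 v=0
  t=5 PE[0][0]: acc=0 h=0 v=0
OS (2×3 grid), PE[0][0]:
  t=0 PE[0][0]: acc=48 h=8 v=6
  t=1 PE[0][0]: acc=76 h=7 v=4
  t=2 PE[0][0]: acc=100 h=3 v=8
  t=3 PE[0][0]: acc=100 h=0 v=0
  t=4 PE[0][0]: acc=100 h=0 v=0
  t=5 PE[0][0]: acc=100 h=0 v=0
RS (2×3 grid), PE[0][0]:
  t=0 PE[0][0]: acc=48 h=48 v=6
  t=1 PE[0][0]: acc=32 h=32 v=4
  t=2 PE[0][0]: acc=32 h=32 v=4
  t=3 PE[0][0]: acc=0 h=0 v=0
  t=4 PE[0][0]: acc=0 h=0 v=0
  t=5 PE[0][0]: acc=0 h=0 v=0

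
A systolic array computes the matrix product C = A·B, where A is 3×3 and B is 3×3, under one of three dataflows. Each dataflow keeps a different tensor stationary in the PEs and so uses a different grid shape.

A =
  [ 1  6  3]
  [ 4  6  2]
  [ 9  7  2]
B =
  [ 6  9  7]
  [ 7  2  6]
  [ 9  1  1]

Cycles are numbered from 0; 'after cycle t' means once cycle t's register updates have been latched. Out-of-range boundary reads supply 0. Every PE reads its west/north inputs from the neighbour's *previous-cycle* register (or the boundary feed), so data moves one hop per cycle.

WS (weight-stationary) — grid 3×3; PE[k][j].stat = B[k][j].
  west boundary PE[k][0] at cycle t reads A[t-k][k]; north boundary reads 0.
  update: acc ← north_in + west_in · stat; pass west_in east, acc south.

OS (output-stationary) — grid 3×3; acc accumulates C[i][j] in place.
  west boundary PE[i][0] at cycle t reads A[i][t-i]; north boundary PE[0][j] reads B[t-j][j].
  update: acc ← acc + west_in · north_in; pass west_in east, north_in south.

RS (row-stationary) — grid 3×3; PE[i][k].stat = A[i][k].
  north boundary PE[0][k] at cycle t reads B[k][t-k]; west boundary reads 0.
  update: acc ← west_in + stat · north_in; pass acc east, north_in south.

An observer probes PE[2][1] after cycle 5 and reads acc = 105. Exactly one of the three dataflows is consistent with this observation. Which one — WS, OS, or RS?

dataflow = RS

WS (3×3 grid), PE[2][1]:
  @0  [2,1]  acc 0  |  →0  ↓0
  @1  [2,1]  acc 0  |  →0  ↓0
  @2  [2,1]  acc 0  |  →0  ↓0
  @3  [2,1]  acc 24  |  →3  ↓24
  @4  [2,1]  acc 50  |  →2  ↓50
  @5  [2,1]  acc 97  |  →2  ↓97
OS (3×3 grid), PE[2][1]:
  @0  [2,1]  acc 0  |  →0  ↓0
  @1  [2,1]  acc 0  |  →0  ↓0
  @2  [2,1]  acc 0  |  →0  ↓0
  @3  [2,1]  acc 81  |  →9  ↓9
  @4  [2,1]  acc 95  |  →7  ↓2
  @5  [2,1]  acc 97  |  →2  ↓1
RS (3×3 grid), PE[2][1]:
  @0  [2,1]  acc 0  |  →0  ↓0
  @1  [2,1]  acc 0  |  →0  ↓0
  @2  [2,1]  acc 0  |  →0  ↓0
  @3  [2,1]  acc 103  |  →103  ↓7
  @4  [2,1]  acc 95  |  →95  ↓2
  @5  [2,1]  acc 105  |  →105  ↓6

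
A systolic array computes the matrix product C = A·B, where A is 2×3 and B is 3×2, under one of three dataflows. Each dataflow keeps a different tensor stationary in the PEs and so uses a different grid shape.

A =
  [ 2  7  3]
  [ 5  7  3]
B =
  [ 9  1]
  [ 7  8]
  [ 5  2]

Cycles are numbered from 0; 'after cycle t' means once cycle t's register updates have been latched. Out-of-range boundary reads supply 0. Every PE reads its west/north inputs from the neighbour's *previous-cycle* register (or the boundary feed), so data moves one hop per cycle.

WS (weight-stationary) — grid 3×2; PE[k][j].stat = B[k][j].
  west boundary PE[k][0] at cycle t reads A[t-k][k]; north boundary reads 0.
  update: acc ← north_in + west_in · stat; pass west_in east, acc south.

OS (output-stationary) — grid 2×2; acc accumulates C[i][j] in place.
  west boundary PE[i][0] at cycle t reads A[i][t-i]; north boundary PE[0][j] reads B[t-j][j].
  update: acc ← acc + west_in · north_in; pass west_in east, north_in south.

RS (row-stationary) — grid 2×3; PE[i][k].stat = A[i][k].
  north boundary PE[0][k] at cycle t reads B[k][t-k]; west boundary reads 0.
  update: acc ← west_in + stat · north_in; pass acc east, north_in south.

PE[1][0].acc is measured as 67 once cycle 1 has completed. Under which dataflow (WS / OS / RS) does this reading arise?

dataflow = WS

— WS: 3×2; PE[1][0] trace:
  [0] (1,0) acc=0 (h:0 v:0)
  [1] (1,0) acc=67 (h:7 v:67)
— OS: 2×2; PE[1][0] trace:
  [0] (1,0) acc=0 (h:0 v:0)
  [1] (1,0) acc=45 (h:5 v:9)
— RS: 2×3; PE[1][0] trace:
  [0] (1,0) acc=0 (h:0 v:0)
  [1] (1,0) acc=45 (h:45 v:9)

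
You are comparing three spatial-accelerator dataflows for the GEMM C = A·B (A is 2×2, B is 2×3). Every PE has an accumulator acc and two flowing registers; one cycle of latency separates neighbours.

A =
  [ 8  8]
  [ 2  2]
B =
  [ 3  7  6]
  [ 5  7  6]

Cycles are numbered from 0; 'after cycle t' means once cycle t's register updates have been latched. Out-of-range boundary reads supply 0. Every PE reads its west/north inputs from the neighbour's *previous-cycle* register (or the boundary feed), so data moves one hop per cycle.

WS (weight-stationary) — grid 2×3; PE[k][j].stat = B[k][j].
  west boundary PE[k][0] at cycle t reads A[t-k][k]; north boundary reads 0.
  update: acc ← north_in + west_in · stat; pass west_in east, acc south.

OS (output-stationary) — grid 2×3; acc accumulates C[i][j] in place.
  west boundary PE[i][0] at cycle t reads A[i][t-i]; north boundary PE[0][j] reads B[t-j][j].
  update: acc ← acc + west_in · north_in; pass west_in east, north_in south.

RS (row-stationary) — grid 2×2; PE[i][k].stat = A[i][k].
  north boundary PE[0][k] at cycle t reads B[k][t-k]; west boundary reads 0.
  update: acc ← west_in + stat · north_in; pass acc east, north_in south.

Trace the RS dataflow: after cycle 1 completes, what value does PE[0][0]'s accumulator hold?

RS on a 2×2 grid — tracing PE[0][0] and its feeders:
  @0  [0,0]  acc 24  |  →24  ↓3
  @1  [0,0]  acc 56  |  →56  ↓7

PE[0][0].acc = 56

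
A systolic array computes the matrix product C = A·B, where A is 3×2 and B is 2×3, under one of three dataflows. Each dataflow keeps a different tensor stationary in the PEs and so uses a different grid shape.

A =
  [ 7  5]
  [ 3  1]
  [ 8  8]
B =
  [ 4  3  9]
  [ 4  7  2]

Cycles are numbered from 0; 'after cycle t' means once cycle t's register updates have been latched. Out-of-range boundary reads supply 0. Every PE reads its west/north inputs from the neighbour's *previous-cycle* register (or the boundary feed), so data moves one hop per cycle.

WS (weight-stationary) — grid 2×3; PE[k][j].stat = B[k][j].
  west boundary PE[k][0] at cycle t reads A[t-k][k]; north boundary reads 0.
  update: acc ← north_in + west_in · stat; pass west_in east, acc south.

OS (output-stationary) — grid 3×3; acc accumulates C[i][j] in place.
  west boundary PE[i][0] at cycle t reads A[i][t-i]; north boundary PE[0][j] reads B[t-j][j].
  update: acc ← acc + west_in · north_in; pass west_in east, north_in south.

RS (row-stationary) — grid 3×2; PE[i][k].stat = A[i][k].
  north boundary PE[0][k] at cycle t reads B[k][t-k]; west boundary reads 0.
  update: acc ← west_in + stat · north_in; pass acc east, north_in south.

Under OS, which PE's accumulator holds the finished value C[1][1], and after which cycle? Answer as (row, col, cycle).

OS — PE[1][1] is where C[1][1] collects:
  @0  [1,1]  acc 0  |  →0  ↓0
  @1  [1,1]  acc 0  |  →0  ↓0
  @2  [1,1]  acc 9  |  →3  ↓3
  @3  [1,1]  acc 16  |  →1  ↓7

(row, col, cycle) = (1, 1, 3)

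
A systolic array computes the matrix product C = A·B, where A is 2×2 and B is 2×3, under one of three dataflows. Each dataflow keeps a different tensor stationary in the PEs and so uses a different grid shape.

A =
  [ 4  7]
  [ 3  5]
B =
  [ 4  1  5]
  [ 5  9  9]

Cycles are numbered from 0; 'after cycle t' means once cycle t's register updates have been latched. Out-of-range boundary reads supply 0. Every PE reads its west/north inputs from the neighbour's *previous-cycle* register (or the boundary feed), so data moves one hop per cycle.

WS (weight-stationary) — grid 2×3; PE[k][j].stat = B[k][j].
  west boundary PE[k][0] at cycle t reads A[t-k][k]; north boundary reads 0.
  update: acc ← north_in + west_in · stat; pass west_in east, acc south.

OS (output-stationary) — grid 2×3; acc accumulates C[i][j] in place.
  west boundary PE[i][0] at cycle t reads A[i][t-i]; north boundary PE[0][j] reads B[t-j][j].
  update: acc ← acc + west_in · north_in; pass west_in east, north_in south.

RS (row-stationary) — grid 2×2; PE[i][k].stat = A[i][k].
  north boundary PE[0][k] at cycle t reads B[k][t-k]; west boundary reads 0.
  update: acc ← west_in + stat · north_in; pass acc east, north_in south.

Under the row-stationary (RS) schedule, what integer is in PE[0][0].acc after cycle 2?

PE[0][0].acc = 20

RS 2×2: PE[0][0] cycle-by-cycle (with neighbour feeds):
  c0 r0c0: 16 / 16 / 4
  c1 r0c0: 4 / 4 / 1
  c2 r0c0: 20 / 20 / 5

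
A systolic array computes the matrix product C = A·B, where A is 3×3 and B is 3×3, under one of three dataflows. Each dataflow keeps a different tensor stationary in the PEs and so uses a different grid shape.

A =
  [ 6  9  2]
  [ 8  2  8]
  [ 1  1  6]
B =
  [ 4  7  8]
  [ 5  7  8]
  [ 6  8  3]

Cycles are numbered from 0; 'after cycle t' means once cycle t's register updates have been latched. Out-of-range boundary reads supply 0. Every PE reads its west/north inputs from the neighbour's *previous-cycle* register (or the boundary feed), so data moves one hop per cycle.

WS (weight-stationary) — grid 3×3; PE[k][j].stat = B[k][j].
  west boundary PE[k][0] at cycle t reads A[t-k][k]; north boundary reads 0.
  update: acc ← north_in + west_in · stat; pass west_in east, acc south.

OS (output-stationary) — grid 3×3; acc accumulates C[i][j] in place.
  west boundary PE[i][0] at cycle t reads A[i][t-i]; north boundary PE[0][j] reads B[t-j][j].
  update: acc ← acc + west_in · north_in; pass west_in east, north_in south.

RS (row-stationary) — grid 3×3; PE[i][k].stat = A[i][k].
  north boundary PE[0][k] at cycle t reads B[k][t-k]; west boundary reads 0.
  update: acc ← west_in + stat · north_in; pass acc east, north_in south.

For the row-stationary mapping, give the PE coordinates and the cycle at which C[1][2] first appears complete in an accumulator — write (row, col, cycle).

RS — PE[1][2] is where C[1][2] collects:
  cycle 0: PE[1][2] → acc 0, east 0, south 0
  cycle 1: PE[1][2] → acc 0, east 0, south 0
  cycle 2: PE[1][2] → acc 0, east 0, south 0
  cycle 3: PE[1][2] → acc 90, east 90, south 6
  cycle 4: PE[1][2] → acc 134, east 134, south 8
  cycle 5: PE[1][2] → acc 104, east 104, south 3

(row, col, cycle) = (1, 2, 5)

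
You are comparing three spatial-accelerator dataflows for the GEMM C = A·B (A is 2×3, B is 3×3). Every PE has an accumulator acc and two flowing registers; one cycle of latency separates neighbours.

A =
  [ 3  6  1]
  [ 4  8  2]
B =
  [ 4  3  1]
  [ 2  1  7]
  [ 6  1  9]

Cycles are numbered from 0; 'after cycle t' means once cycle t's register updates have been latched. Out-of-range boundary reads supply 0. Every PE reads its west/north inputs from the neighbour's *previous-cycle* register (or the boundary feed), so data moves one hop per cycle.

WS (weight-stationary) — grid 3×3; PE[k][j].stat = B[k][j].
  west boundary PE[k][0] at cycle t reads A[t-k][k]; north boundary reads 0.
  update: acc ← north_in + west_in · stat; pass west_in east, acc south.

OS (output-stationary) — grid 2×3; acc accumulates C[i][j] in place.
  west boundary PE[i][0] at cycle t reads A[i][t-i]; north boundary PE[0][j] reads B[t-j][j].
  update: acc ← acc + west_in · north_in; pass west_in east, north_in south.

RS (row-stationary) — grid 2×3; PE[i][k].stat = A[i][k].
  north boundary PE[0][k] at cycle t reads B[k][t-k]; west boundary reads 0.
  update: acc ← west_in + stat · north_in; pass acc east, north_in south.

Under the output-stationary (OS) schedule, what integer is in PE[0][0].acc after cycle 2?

OS on a 2×3 grid — tracing PE[0][0] and its feeders:
  c0 r0c0: 12 / 3 / 4
  c1 r0c0: 24 / 6 / 2
  c2 r0c0: 30 / 1 / 6

PE[0][0].acc = 30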